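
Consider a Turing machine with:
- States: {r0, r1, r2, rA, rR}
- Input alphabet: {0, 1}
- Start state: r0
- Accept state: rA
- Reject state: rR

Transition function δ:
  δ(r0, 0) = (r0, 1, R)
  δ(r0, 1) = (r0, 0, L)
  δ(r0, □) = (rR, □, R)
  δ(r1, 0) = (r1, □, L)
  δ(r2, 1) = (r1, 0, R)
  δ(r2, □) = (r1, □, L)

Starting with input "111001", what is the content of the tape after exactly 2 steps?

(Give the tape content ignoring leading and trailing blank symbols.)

Execution trace:
Initial: [r0]111001
Step 1: δ(r0, 1) = (r0, 0, L) → [r0]□011001
Step 2: δ(r0, □) = (rR, □, R) → □[rR]011001

The machine reaches the reject state rR and halts.

After 2 steps, the tape (ignoring leading/trailing blanks) is: 011001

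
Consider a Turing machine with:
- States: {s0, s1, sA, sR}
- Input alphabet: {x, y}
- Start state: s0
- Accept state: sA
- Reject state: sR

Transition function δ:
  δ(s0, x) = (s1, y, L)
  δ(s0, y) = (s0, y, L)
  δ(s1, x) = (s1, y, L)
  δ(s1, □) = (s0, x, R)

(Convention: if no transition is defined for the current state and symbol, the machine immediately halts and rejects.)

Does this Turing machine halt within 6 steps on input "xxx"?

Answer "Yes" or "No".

Execution trace:
Initial: [s0]xxx
Step 1: δ(s0, x) = (s1, y, L) → [s1]□yxx
Step 2: δ(s1, □) = (s0, x, R) → x[s0]yxx
Step 3: δ(s0, y) = (s0, y, L) → [s0]xyxx
Step 4: δ(s0, x) = (s1, y, L) → [s1]□yyxx
Step 5: δ(s1, □) = (s0, x, R) → x[s0]yyxx
Step 6: δ(s0, y) = (s0, y, L) → [s0]xyyxx

The machine has not reached a halting state after 6 steps.
The machine did not halt within the 6-step bound.

Answer: No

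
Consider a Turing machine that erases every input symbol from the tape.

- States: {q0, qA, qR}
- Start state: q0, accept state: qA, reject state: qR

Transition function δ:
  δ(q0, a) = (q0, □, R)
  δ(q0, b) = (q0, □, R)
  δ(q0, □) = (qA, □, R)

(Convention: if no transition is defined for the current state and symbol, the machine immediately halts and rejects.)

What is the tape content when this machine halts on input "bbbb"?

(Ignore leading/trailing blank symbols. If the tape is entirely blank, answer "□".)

Execution trace:
Initial: [q0]bbbb
Step 1: δ(q0, b) = (q0, □, R) → □[q0]bbb
Step 2: δ(q0, b) = (q0, □, R) → □□[q0]bb
Step 3: δ(q0, b) = (q0, □, R) → □□□[q0]b
Step 4: δ(q0, b) = (q0, □, R) → □□□□[q0]□
Step 5: δ(q0, □) = (qA, □, R) → □□□□□[qA]□

The machine reaches the accept state qA and halts.

Final tape (ignoring leading/trailing blanks): □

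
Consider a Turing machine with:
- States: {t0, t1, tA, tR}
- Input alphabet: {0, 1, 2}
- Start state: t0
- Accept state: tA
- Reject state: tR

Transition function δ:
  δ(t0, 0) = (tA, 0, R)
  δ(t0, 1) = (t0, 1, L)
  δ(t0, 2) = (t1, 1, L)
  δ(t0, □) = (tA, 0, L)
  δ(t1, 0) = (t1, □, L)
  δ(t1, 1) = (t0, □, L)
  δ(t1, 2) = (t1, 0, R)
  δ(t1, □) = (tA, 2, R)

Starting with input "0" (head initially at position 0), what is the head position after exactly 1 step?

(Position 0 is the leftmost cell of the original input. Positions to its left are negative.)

Execution trace (head position shown):
Step 0: [t0]0  (head at position 0)
Step 1: move right → 0[tA]□  (head at position 1)

After 1 step, the head is at position 1.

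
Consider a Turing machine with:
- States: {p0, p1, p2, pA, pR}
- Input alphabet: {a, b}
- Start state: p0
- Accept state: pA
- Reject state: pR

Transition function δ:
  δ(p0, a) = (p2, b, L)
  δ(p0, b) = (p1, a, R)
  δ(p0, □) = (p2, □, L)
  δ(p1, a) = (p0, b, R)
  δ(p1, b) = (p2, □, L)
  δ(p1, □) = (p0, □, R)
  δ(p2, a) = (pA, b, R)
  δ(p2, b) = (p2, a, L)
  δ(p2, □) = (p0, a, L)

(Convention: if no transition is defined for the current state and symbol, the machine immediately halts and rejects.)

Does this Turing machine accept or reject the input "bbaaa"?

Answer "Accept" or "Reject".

Execution trace:
Initial: [p0]bbaaa
Step 1: δ(p0, b) = (p1, a, R) → a[p1]baaa
Step 2: δ(p1, b) = (p2, □, L) → [p2]a□aaa
Step 3: δ(p2, a) = (pA, b, R) → b[pA]□aaa

The machine reaches the accept state pA and halts.

Answer: Accept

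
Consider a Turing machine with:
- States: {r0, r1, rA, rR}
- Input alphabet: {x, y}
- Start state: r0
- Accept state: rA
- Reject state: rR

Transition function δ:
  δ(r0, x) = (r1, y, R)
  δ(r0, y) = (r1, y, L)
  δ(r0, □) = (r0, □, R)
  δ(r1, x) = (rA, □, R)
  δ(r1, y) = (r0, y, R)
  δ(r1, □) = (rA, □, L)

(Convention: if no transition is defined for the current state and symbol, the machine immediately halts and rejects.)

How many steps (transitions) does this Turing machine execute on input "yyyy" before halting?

Execution trace:
Initial: [r0]yyyy
Step 1: δ(r0, y) = (r1, y, L) → [r1]□yyyy
Step 2: δ(r1, □) = (rA, □, L) → [rA]□□yyyy

The machine reaches the accept state rA and halts.

The machine executed 2 steps before halting.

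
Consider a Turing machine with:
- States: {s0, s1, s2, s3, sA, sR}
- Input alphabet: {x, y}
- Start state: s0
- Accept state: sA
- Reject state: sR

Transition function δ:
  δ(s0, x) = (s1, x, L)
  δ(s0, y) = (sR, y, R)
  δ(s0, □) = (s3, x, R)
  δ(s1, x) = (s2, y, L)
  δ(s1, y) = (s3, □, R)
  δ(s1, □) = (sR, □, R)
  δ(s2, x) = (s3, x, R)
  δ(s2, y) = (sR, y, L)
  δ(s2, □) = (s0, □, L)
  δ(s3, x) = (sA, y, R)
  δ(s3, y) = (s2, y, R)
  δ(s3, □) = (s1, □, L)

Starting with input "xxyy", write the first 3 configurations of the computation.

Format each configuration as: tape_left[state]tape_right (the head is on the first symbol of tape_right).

Transitions applied:
Step 1: δ(s0, x) = (s1, x, L)
Step 2: δ(s1, □) = (sR, □, R)

The first 3 configurations are:
[s0]xxyy ⊢ [s1]□xxyy ⊢ □[sR]xxyy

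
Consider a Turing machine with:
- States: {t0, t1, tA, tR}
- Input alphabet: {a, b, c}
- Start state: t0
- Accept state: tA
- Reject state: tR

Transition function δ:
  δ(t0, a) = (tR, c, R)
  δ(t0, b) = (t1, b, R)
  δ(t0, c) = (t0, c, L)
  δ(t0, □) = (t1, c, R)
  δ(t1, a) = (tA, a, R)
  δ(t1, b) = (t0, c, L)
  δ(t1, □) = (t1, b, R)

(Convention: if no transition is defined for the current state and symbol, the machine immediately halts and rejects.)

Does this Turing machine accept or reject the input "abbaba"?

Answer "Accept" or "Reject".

Execution trace:
Initial: [t0]abbaba
Step 1: δ(t0, a) = (tR, c, R) → c[tR]bbaba

The machine reaches the reject state tR and halts.

Answer: Reject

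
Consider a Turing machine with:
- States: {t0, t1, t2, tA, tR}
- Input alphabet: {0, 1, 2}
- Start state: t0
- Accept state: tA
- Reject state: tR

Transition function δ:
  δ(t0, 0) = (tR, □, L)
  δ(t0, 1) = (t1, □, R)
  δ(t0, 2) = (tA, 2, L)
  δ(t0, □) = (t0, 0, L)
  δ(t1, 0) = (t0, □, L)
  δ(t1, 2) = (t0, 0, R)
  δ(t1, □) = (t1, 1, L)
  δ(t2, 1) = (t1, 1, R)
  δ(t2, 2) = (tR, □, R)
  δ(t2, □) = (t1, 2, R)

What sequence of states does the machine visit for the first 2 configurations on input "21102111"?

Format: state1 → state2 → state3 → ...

Execution trace:
Initial: [t0]21102111
Step 1: δ(t0, 2) = (tA, 2, L) → [tA]□21102111

The machine reaches the accept state tA and halts.

State sequence: t0 → tA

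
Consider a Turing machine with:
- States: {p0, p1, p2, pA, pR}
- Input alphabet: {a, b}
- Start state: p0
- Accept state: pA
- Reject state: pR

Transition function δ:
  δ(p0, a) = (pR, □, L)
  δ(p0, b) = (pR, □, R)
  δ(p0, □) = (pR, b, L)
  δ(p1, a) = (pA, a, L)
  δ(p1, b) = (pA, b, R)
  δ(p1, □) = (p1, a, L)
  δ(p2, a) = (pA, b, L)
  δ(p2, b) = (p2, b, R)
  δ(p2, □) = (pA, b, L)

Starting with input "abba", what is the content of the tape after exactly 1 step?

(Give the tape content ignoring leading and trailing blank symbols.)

Execution trace:
Initial: [p0]abba
Step 1: δ(p0, a) = (pR, □, L) → [pR]□□bba

The machine reaches the reject state pR and halts.

After 1 step, the tape (ignoring leading/trailing blanks) is: bba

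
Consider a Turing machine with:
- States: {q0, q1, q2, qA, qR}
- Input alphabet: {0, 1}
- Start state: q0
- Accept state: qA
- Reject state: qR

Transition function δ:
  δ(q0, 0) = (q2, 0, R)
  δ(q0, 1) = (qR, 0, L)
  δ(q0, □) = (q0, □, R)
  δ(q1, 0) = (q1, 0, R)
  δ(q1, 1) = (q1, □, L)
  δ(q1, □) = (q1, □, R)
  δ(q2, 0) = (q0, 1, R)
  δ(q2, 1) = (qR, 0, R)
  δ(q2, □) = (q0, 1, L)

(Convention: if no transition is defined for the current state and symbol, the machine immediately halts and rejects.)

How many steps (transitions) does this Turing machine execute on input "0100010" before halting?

Execution trace:
Initial: [q0]0100010
Step 1: δ(q0, 0) = (q2, 0, R) → 0[q2]100010
Step 2: δ(q2, 1) = (qR, 0, R) → 00[qR]00010

The machine reaches the reject state qR and halts.

The machine executed 2 steps before halting.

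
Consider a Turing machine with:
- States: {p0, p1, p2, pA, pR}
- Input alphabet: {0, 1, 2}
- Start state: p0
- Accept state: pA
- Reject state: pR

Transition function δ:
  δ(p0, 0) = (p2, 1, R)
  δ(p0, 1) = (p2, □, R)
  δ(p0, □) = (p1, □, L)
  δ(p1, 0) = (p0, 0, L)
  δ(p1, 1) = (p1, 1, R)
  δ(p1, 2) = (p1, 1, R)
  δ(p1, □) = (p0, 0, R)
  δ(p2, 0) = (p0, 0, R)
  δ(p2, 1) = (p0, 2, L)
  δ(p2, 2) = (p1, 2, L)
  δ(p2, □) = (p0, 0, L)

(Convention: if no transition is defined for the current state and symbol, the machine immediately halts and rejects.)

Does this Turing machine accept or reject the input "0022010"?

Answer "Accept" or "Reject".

Execution trace:
Initial: [p0]0022010
Step 1: δ(p0, 0) = (p2, 1, R) → 1[p2]022010
Step 2: δ(p2, 0) = (p0, 0, R) → 10[p0]22010

No transition is defined for δ(p0, 2). By convention the machine halts and rejects.

Answer: Reject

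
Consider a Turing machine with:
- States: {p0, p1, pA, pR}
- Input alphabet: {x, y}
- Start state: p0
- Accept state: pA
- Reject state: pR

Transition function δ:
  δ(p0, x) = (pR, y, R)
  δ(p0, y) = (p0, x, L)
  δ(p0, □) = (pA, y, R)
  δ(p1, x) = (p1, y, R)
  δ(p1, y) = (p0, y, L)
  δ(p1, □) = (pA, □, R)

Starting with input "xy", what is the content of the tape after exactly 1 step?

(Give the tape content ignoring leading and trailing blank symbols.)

Execution trace:
Initial: [p0]xy
Step 1: δ(p0, x) = (pR, y, R) → y[pR]y

The machine reaches the reject state pR and halts.

After 1 step, the tape (ignoring leading/trailing blanks) is: yy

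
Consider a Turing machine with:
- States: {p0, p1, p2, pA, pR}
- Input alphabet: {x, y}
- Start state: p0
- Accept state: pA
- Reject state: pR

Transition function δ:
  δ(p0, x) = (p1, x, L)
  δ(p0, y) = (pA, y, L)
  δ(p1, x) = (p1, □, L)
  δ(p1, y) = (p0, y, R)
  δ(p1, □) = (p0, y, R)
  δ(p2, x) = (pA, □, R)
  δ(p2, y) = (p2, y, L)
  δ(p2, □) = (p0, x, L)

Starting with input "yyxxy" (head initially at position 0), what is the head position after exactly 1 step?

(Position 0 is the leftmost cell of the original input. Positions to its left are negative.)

Execution trace (head position shown):
Step 0: [p0]yyxxy  (head at position 0)
Step 1: move left → [pA]□yyxxy  (head at position -1)

After 1 step, the head is at position -1.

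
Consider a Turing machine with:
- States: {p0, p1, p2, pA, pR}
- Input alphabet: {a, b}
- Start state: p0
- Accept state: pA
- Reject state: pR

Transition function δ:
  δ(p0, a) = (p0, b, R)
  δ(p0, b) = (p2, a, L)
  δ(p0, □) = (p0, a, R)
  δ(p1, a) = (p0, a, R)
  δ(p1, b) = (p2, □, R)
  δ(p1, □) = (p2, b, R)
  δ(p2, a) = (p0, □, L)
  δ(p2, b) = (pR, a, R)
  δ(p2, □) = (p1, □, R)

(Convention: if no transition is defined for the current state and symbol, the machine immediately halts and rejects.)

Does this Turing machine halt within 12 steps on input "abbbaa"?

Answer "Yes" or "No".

Execution trace:
Initial: [p0]abbbaa
Step 1: δ(p0, a) = (p0, b, R) → b[p0]bbbaa
Step 2: δ(p0, b) = (p2, a, L) → [p2]babbaa
Step 3: δ(p2, b) = (pR, a, R) → a[pR]abbaa

The machine reaches the reject state pR and halts.
The machine halted after 3 steps (within the 12-step bound).

Answer: Yes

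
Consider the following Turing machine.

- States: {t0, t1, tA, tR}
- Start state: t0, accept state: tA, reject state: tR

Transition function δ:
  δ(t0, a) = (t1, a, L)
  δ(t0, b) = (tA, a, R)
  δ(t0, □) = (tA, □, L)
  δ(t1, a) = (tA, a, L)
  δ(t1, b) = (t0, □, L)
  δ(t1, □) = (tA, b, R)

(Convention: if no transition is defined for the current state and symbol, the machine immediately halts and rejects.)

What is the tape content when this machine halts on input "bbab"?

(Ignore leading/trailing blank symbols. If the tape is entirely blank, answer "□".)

Execution trace:
Initial: [t0]bbab
Step 1: δ(t0, b) = (tA, a, R) → a[tA]bab

The machine reaches the accept state tA and halts.

Final tape (ignoring leading/trailing blanks): abab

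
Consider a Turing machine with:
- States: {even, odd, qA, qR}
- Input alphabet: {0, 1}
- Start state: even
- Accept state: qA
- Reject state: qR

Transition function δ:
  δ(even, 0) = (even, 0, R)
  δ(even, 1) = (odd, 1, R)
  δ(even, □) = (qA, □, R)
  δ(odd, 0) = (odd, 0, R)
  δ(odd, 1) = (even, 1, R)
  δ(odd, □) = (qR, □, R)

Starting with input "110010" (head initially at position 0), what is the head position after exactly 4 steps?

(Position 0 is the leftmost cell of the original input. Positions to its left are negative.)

Execution trace (head position shown):
Step 0: [even]110010  (head at position 0)
Step 1: move right → 1[odd]10010  (head at position 1)
Step 2: move right → 11[even]0010  (head at position 2)
Step 3: move right → 110[even]010  (head at position 3)
Step 4: move right → 1100[even]10  (head at position 4)

After 4 steps, the head is at position 4.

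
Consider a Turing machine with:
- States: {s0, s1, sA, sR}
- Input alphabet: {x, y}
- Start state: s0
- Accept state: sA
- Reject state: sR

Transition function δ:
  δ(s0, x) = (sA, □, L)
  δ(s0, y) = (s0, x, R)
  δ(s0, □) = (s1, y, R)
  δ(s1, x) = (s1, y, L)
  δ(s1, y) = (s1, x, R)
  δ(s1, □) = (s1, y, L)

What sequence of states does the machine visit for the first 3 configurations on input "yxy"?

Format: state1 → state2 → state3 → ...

Execution trace:
Initial: [s0]yxy
Step 1: δ(s0, y) = (s0, x, R) → x[s0]xy
Step 2: δ(s0, x) = (sA, □, L) → [sA]x□y

The machine reaches the accept state sA and halts.

State sequence: s0 → s0 → sA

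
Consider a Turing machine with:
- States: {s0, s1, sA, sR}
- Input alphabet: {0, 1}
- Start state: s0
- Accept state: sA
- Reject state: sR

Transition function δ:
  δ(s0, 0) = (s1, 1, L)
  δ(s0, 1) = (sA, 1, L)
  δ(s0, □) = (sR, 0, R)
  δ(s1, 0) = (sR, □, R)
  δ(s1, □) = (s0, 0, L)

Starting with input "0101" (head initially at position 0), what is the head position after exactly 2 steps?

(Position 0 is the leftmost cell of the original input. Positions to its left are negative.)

Execution trace (head position shown):
Step 0: [s0]0101  (head at position 0)
Step 1: move left → [s1]□1101  (head at position -1)
Step 2: move left → [s0]□01101  (head at position -2)

After 2 steps, the head is at position -2.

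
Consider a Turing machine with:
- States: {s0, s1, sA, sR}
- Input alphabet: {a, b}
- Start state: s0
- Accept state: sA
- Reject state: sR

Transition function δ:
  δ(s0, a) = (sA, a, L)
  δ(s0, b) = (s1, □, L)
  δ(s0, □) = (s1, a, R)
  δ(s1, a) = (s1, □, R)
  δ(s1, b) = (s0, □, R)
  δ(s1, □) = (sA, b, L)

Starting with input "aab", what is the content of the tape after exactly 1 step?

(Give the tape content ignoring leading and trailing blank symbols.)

Execution trace:
Initial: [s0]aab
Step 1: δ(s0, a) = (sA, a, L) → [sA]□aab

The machine reaches the accept state sA and halts.

After 1 step, the tape (ignoring leading/trailing blanks) is: aab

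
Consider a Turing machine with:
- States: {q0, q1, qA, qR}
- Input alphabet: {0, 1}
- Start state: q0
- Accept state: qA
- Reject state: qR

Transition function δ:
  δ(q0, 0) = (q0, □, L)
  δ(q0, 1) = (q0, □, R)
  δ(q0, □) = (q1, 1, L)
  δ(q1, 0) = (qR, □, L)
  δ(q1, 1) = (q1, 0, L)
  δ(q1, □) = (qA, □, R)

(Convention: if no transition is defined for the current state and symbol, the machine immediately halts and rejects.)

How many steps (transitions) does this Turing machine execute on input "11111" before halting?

Execution trace:
Initial: [q0]11111
Step 1: δ(q0, 1) = (q0, □, R) → □[q0]1111
Step 2: δ(q0, 1) = (q0, □, R) → □□[q0]111
Step 3: δ(q0, 1) = (q0, □, R) → □□□[q0]11
Step 4: δ(q0, 1) = (q0, □, R) → □□□□[q0]1
Step 5: δ(q0, 1) = (q0, □, R) → □□□□□[q0]□
Step 6: δ(q0, □) = (q1, 1, L) → □□□□[q1]□1
Step 7: δ(q1, □) = (qA, □, R) → □□□□□[qA]1

The machine reaches the accept state qA and halts.

The machine executed 7 steps before halting.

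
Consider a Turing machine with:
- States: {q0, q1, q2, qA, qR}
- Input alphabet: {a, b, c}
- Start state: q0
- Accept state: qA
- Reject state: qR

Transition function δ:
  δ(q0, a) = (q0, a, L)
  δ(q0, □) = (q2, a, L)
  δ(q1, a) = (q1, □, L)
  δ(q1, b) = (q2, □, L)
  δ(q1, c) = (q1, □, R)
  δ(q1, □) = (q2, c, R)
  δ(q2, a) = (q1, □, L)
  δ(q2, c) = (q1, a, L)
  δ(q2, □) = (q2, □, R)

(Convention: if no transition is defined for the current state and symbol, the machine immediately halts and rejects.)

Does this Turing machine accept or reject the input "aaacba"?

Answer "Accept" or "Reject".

Execution trace:
Initial: [q0]aaacba
Step 1: δ(q0, a) = (q0, a, L) → [q0]□aaacba
Step 2: δ(q0, □) = (q2, a, L) → [q2]□aaaacba
Step 3: δ(q2, □) = (q2, □, R) → □[q2]aaaacba
Step 4: δ(q2, a) = (q1, □, L) → [q1]□□aaacba
Step 5: δ(q1, □) = (q2, c, R) → c[q2]□aaacba
Step 6: δ(q2, □) = (q2, □, R) → c□[q2]aaacba
Step 7: δ(q2, a) = (q1, □, L) → c[q1]□□aacba
Step 8: δ(q1, □) = (q2, c, R) → cc[q2]□aacba
Step 9: δ(q2, □) = (q2, □, R) → cc□[q2]aacba
Step 10: δ(q2, a) = (q1, □, L) → cc[q1]□□acba
Step 11: δ(q1, □) = (q2, c, R) → ccc[q2]□acba
Step 12: δ(q2, □) = (q2, □, R) → ccc□[q2]acba
Step 13: δ(q2, a) = (q1, □, L) → ccc[q1]□□cba
Step 14: δ(q1, □) = (q2, c, R) → cccc[q2]□cba
Step 15: δ(q2, □) = (q2, □, R) → cccc□[q2]cba
Step 16: δ(q2, c) = (q1, a, L) → cccc[q1]□aba
Step 17: δ(q1, □) = (q2, c, R) → ccccc[q2]aba
Step 18: δ(q2, a) = (q1, □, L) → cccc[q1]c□ba
Step 19: δ(q1, c) = (q1, □, R) → cccc□[q1]□ba
Step 20: δ(q1, □) = (q2, c, R) → cccc□c[q2]ba

No transition is defined for δ(q2, b). By convention the machine halts and rejects.

Answer: Reject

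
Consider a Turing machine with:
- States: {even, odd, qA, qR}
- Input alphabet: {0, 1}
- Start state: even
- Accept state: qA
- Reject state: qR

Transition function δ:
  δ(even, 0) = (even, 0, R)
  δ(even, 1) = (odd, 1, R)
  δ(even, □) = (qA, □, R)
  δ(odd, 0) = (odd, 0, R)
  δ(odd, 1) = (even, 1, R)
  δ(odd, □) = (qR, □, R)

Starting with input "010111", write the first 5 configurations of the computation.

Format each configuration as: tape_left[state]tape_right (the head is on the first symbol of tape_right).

Transitions applied:
Step 1: δ(even, 0) = (even, 0, R)
Step 2: δ(even, 1) = (odd, 1, R)
Step 3: δ(odd, 0) = (odd, 0, R)
Step 4: δ(odd, 1) = (even, 1, R)

The first 5 configurations are:
[even]010111 ⊢ 0[even]10111 ⊢ 01[odd]0111 ⊢ 010[odd]111 ⊢ 0101[even]11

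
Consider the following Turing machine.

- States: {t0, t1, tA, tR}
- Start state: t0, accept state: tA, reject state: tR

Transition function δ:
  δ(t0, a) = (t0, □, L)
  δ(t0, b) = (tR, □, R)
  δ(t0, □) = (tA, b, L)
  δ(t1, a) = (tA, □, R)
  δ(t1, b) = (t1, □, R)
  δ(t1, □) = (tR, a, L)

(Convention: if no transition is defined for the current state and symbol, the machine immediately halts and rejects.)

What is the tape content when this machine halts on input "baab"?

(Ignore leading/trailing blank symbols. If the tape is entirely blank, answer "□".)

Execution trace:
Initial: [t0]baab
Step 1: δ(t0, b) = (tR, □, R) → □[tR]aab

The machine reaches the reject state tR and halts.

Final tape (ignoring leading/trailing blanks): aab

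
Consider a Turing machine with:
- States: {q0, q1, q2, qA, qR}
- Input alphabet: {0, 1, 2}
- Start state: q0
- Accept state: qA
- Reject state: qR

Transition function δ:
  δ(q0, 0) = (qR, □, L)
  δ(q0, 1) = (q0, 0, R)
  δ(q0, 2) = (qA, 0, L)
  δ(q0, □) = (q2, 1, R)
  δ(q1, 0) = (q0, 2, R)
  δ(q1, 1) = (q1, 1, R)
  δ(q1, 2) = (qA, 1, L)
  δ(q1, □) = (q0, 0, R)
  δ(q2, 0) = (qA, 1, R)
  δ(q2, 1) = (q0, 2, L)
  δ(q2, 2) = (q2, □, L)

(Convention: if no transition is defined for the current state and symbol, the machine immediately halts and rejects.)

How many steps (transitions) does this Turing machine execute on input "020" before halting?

Execution trace:
Initial: [q0]020
Step 1: δ(q0, 0) = (qR, □, L) → [qR]□□20

The machine reaches the reject state qR and halts.

The machine executed 1 step before halting.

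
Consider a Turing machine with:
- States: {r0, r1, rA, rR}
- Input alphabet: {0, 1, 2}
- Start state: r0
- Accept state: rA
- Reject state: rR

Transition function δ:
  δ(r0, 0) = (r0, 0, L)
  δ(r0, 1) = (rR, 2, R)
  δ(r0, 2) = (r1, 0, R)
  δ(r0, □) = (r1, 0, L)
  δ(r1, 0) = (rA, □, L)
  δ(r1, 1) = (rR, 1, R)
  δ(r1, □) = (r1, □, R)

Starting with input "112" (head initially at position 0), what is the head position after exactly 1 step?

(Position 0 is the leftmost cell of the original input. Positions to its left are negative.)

Execution trace (head position shown):
Step 0: [r0]112  (head at position 0)
Step 1: move right → 2[rR]12  (head at position 1)

After 1 step, the head is at position 1.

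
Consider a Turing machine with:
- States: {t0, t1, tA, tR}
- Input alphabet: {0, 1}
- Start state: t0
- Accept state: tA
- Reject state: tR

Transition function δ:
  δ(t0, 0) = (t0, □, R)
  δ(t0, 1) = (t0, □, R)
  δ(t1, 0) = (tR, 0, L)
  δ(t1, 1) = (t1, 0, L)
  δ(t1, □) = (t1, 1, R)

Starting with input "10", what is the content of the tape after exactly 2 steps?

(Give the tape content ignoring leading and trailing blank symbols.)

Execution trace:
Initial: [t0]10
Step 1: δ(t0, 1) = (t0, □, R) → □[t0]0
Step 2: δ(t0, 0) = (t0, □, R) → □□[t0]□

No transition is defined for δ(t0, □). By convention the machine halts and rejects.

After 2 steps, the tape (ignoring leading/trailing blanks) is: □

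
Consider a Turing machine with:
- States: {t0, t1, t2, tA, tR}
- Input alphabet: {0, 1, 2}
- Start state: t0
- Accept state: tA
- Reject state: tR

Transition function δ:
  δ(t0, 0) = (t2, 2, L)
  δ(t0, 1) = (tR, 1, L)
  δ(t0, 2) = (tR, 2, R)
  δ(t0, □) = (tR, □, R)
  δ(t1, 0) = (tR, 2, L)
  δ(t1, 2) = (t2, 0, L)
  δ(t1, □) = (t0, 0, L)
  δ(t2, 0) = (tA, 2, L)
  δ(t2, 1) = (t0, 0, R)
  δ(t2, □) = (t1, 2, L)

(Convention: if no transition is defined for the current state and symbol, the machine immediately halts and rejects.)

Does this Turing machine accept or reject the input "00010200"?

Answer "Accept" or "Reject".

Execution trace:
Initial: [t0]00010200
Step 1: δ(t0, 0) = (t2, 2, L) → [t2]□20010200
Step 2: δ(t2, □) = (t1, 2, L) → [t1]□220010200
Step 3: δ(t1, □) = (t0, 0, L) → [t0]□0220010200
Step 4: δ(t0, □) = (tR, □, R) → □[tR]0220010200

The machine reaches the reject state tR and halts.

Answer: Reject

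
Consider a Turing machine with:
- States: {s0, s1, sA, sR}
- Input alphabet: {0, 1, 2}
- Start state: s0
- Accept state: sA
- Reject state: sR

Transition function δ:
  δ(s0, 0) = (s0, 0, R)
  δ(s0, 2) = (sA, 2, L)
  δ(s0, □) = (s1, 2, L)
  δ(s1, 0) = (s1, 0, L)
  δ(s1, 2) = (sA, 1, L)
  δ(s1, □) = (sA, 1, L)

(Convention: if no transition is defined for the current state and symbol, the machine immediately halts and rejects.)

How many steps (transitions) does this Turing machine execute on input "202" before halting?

Execution trace:
Initial: [s0]202
Step 1: δ(s0, 2) = (sA, 2, L) → [sA]□202

The machine reaches the accept state sA and halts.

The machine executed 1 step before halting.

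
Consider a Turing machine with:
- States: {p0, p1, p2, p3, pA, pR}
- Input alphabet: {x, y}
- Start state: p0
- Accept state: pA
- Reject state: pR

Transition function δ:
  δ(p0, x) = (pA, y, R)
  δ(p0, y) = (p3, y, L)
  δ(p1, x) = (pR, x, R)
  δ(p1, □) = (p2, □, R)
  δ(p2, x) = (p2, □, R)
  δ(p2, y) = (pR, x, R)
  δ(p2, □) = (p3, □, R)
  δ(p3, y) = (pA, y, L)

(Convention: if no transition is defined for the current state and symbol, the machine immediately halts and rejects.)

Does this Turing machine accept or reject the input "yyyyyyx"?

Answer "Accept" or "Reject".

Execution trace:
Initial: [p0]yyyyyyx
Step 1: δ(p0, y) = (p3, y, L) → [p3]□yyyyyyx

No transition is defined for δ(p3, □). By convention the machine halts and rejects.

Answer: Reject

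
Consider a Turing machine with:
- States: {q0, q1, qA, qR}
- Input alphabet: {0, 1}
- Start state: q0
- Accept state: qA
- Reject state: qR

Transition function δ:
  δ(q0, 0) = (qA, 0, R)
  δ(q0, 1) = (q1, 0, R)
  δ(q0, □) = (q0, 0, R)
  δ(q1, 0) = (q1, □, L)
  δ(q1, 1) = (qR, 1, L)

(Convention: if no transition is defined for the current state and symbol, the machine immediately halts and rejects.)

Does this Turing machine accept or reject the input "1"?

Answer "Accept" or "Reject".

Execution trace:
Initial: [q0]1
Step 1: δ(q0, 1) = (q1, 0, R) → 0[q1]□

No transition is defined for δ(q1, □). By convention the machine halts and rejects.

Answer: Reject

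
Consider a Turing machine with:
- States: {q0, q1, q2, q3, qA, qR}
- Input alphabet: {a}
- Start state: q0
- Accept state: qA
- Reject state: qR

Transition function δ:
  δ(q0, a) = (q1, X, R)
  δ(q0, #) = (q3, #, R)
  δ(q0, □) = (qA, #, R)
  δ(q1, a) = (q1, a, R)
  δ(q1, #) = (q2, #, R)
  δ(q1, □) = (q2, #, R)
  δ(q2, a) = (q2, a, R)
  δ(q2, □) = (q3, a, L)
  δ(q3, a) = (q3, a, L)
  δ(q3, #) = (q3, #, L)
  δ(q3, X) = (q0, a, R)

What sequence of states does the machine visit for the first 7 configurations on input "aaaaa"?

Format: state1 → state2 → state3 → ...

Execution trace:
Initial: [q0]aaaaa
Step 1: δ(q0, a) = (q1, X, R) → X[q1]aaaa
Step 2: δ(q1, a) = (q1, a, R) → Xa[q1]aaa
Step 3: δ(q1, a) = (q1, a, R) → Xaa[q1]aa
Step 4: δ(q1, a) = (q1, a, R) → Xaaa[q1]a
Step 5: δ(q1, a) = (q1, a, R) → Xaaaa[q1]□
Step 6: δ(q1, □) = (q2, #, R) → Xaaaa#[q2]□

State sequence: q0 → q1 → q1 → q1 → q1 → q1 → q2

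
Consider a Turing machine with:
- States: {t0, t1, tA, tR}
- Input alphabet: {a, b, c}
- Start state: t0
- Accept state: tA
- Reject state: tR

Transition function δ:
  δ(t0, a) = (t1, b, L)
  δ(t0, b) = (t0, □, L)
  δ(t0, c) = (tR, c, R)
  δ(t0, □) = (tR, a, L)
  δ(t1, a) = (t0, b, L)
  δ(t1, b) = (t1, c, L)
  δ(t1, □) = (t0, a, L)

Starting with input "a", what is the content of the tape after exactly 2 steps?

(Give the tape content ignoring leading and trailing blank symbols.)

Execution trace:
Initial: [t0]a
Step 1: δ(t0, a) = (t1, b, L) → [t1]□b
Step 2: δ(t1, □) = (t0, a, L) → [t0]□ab

After 2 steps, the tape (ignoring leading/trailing blanks) is: ab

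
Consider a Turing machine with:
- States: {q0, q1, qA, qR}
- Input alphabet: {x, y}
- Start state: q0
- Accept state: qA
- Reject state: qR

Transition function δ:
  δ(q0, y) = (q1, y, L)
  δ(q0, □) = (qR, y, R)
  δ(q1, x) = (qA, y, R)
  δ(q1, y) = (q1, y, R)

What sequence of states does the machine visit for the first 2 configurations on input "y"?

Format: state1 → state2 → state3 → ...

Execution trace:
Initial: [q0]y
Step 1: δ(q0, y) = (q1, y, L) → [q1]□y

No transition is defined for δ(q1, □). By convention the machine halts and rejects.

State sequence: q0 → q1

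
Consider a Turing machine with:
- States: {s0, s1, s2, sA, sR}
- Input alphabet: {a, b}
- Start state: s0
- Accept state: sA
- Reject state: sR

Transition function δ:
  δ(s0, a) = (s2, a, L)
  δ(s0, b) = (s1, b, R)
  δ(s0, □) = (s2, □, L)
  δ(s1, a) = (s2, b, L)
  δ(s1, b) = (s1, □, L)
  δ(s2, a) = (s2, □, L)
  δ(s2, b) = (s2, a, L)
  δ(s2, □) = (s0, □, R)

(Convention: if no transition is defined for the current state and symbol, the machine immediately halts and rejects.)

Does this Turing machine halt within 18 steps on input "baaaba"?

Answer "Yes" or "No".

Execution trace:
Initial: [s0]baaaba
Step 1: δ(s0, b) = (s1, b, R) → b[s1]aaaba
Step 2: δ(s1, a) = (s2, b, L) → [s2]bbaaba
Step 3: δ(s2, b) = (s2, a, L) → [s2]□abaaba
Step 4: δ(s2, □) = (s0, □, R) → □[s0]abaaba
Step 5: δ(s0, a) = (s2, a, L) → [s2]□abaaba
Step 6: δ(s2, □) = (s0, □, R) → □[s0]abaaba
Step 7: δ(s0, a) = (s2, a, L) → [s2]□abaaba
Step 8: δ(s2, □) = (s0, □, R) → □[s0]abaaba
Step 9: δ(s0, a) = (s2, a, L) → [s2]□abaaba
Step 10: δ(s2, □) = (s0, □, R) → □[s0]abaaba
Step 11: δ(s0, a) = (s2, a, L) → [s2]□abaaba
Step 12: δ(s2, □) = (s0, □, R) → □[s0]abaaba
Step 13: δ(s0, a) = (s2, a, L) → [s2]□abaaba
Step 14: δ(s2, □) = (s0, □, R) → □[s0]abaaba
Step 15: δ(s0, a) = (s2, a, L) → [s2]□abaaba
Step 16: δ(s2, □) = (s0, □, R) → □[s0]abaaba
Step 17: δ(s0, a) = (s2, a, L) → [s2]□abaaba
Step 18: δ(s2, □) = (s0, □, R) → □[s0]abaaba

The machine has not reached a halting state after 18 steps.
The machine did not halt within the 18-step bound.

Answer: No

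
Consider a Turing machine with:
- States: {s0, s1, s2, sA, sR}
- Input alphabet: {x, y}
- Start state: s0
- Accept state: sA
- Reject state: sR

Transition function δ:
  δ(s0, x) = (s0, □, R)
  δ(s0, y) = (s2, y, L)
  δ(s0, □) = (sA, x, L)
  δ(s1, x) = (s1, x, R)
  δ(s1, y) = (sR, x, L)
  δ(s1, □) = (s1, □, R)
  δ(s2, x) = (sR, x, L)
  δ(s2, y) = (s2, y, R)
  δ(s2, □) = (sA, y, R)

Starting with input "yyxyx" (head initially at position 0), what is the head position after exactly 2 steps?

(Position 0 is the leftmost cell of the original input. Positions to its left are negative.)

Execution trace (head position shown):
Step 0: [s0]yyxyx  (head at position 0)
Step 1: move left → [s2]□yyxyx  (head at position -1)
Step 2: move right → y[sA]yyxyx  (head at position 0)

After 2 steps, the head is at position 0.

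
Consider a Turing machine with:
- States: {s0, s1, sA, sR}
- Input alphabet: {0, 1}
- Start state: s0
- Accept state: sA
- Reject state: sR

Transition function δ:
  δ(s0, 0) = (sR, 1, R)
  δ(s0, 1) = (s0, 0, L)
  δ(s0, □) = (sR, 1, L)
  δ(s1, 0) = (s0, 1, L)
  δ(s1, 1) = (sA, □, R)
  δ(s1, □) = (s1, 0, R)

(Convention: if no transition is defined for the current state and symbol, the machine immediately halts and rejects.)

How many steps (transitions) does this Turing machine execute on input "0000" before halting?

Execution trace:
Initial: [s0]0000
Step 1: δ(s0, 0) = (sR, 1, R) → 1[sR]000

The machine reaches the reject state sR and halts.

The machine executed 1 step before halting.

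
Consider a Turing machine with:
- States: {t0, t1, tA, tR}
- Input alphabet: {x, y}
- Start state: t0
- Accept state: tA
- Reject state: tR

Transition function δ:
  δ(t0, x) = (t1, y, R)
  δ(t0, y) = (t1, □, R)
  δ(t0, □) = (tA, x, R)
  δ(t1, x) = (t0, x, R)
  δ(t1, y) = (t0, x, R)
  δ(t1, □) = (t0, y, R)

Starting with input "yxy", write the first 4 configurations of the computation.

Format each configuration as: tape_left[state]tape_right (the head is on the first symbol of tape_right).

Transitions applied:
Step 1: δ(t0, y) = (t1, □, R)
Step 2: δ(t1, x) = (t0, x, R)
Step 3: δ(t0, y) = (t1, □, R)

The first 4 configurations are:
[t0]yxy ⊢ □[t1]xy ⊢ □x[t0]y ⊢ □x□[t1]□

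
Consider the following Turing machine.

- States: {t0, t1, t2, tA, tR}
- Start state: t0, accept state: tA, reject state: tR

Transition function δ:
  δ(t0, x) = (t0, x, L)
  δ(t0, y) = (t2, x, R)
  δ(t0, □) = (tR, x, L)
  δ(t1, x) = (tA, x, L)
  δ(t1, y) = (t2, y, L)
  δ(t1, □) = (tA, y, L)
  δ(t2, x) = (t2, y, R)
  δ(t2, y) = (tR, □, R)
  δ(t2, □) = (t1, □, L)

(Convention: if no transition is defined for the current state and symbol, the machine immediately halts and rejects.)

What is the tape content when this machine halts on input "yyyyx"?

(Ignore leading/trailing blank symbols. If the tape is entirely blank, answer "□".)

Execution trace:
Initial: [t0]yyyyx
Step 1: δ(t0, y) = (t2, x, R) → x[t2]yyyx
Step 2: δ(t2, y) = (tR, □, R) → x□[tR]yyx

The machine reaches the reject state tR and halts.

Final tape (ignoring leading/trailing blanks): x□yyx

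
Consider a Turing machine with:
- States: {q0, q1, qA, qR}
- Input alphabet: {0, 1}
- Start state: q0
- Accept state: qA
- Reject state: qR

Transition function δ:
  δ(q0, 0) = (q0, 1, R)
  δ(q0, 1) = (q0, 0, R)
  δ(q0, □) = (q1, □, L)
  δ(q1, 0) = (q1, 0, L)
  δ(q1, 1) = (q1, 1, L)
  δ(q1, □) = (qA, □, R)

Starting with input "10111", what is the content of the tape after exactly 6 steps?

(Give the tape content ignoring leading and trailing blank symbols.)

Execution trace:
Initial: [q0]10111
Step 1: δ(q0, 1) = (q0, 0, R) → 0[q0]0111
Step 2: δ(q0, 0) = (q0, 1, R) → 01[q0]111
Step 3: δ(q0, 1) = (q0, 0, R) → 010[q0]11
Step 4: δ(q0, 1) = (q0, 0, R) → 0100[q0]1
Step 5: δ(q0, 1) = (q0, 0, R) → 01000[q0]□
Step 6: δ(q0, □) = (q1, □, L) → 0100[q1]0□

After 6 steps, the tape (ignoring leading/trailing blanks) is: 01000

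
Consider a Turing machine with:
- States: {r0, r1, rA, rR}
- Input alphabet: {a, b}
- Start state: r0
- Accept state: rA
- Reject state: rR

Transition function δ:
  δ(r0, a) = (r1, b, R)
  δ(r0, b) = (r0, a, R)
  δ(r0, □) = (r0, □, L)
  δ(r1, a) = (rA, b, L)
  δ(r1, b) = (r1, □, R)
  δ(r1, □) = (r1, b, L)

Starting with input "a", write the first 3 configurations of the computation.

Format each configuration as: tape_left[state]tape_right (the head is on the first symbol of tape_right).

Transitions applied:
Step 1: δ(r0, a) = (r1, b, R)
Step 2: δ(r1, □) = (r1, b, L)

The first 3 configurations are:
[r0]a ⊢ b[r1]□ ⊢ [r1]bb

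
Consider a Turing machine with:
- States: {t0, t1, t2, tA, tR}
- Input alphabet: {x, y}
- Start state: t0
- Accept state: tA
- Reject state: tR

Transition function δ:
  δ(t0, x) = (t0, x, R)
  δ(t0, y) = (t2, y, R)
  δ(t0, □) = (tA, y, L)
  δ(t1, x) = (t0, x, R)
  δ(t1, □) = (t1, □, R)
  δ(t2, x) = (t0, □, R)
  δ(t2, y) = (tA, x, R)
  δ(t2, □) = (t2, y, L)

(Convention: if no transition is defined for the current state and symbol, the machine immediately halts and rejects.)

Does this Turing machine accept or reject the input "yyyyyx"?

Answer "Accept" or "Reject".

Execution trace:
Initial: [t0]yyyyyx
Step 1: δ(t0, y) = (t2, y, R) → y[t2]yyyyx
Step 2: δ(t2, y) = (tA, x, R) → yx[tA]yyyx

The machine reaches the accept state tA and halts.

Answer: Accept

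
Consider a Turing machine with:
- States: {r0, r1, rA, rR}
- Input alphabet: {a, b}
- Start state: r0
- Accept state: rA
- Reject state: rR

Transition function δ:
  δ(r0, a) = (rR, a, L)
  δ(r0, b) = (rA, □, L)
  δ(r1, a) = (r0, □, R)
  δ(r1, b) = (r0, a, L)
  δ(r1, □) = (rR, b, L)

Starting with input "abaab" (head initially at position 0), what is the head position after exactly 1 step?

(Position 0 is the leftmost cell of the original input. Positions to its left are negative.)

Execution trace (head position shown):
Step 0: [r0]abaab  (head at position 0)
Step 1: move left → [rR]□abaab  (head at position -1)

After 1 step, the head is at position -1.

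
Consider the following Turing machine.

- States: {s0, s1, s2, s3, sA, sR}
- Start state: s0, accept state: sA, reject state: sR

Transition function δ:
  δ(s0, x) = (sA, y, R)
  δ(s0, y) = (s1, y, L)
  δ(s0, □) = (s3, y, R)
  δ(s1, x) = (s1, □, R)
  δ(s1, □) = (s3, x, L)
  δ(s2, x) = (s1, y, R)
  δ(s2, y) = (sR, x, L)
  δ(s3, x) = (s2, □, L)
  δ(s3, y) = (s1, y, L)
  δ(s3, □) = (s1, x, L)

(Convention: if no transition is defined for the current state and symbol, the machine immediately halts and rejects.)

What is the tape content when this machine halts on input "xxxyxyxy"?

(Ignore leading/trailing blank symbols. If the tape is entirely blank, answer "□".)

Execution trace:
Initial: [s0]xxxyxyxy
Step 1: δ(s0, x) = (sA, y, R) → y[sA]xxyxyxy

The machine reaches the accept state sA and halts.

Final tape (ignoring leading/trailing blanks): yxxyxyxy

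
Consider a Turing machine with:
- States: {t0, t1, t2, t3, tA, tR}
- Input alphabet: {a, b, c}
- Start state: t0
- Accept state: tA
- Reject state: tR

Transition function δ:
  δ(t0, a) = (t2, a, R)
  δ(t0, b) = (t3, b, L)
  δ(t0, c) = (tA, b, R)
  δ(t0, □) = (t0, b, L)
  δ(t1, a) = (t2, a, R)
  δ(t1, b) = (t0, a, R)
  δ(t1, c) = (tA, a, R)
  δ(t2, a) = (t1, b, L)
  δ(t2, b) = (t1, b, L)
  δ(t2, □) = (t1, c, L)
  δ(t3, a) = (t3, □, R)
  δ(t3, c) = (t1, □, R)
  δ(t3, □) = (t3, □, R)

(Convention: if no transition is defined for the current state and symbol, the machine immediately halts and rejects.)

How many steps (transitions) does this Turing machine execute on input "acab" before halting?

Execution trace:
Initial: [t0]acab
Step 1: δ(t0, a) = (t2, a, R) → a[t2]cab

No transition is defined for δ(t2, c). By convention the machine halts and rejects.

The machine executed 1 step before halting.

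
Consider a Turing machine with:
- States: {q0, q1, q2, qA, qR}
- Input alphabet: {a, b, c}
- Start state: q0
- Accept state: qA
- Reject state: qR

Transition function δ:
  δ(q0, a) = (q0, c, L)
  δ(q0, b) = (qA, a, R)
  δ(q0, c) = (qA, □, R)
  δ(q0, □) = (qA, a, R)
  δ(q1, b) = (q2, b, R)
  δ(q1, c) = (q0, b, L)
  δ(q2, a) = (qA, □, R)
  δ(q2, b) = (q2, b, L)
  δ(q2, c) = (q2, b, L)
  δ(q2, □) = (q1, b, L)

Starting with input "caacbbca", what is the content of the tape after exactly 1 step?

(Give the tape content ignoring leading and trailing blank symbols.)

Execution trace:
Initial: [q0]caacbbca
Step 1: δ(q0, c) = (qA, □, R) → □[qA]aacbbca

The machine reaches the accept state qA and halts.

After 1 step, the tape (ignoring leading/trailing blanks) is: aacbbca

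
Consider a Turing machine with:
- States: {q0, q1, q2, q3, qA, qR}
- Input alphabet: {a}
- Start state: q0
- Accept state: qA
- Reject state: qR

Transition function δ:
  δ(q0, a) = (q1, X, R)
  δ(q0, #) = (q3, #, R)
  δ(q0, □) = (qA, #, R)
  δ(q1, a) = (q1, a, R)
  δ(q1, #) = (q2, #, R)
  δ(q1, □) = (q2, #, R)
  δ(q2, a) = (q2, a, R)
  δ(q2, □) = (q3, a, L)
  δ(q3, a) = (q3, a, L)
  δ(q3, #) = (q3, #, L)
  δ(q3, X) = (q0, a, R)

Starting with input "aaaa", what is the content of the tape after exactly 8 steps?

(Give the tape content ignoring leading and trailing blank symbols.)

Execution trace:
Initial: [q0]aaaa
Step 1: δ(q0, a) = (q1, X, R) → X[q1]aaa
Step 2: δ(q1, a) = (q1, a, R) → Xa[q1]aa
Step 3: δ(q1, a) = (q1, a, R) → Xaa[q1]a
Step 4: δ(q1, a) = (q1, a, R) → Xaaa[q1]□
Step 5: δ(q1, □) = (q2, #, R) → Xaaa#[q2]□
Step 6: δ(q2, □) = (q3, a, L) → Xaaa[q3]#a
Step 7: δ(q3, #) = (q3, #, L) → Xaa[q3]a#a
Step 8: δ(q3, a) = (q3, a, L) → Xa[q3]aa#a

After 8 steps, the tape (ignoring leading/trailing blanks) is: Xaaa#a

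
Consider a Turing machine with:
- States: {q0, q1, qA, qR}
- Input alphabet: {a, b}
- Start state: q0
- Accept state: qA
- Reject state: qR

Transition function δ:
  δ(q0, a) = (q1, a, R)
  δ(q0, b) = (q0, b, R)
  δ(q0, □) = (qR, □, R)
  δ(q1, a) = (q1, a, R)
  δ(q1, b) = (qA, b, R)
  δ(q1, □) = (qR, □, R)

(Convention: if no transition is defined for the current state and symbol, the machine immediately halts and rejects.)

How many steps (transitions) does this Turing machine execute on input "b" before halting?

Execution trace:
Initial: [q0]b
Step 1: δ(q0, b) = (q0, b, R) → b[q0]□
Step 2: δ(q0, □) = (qR, □, R) → b□[qR]□

The machine reaches the reject state qR and halts.

The machine executed 2 steps before halting.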